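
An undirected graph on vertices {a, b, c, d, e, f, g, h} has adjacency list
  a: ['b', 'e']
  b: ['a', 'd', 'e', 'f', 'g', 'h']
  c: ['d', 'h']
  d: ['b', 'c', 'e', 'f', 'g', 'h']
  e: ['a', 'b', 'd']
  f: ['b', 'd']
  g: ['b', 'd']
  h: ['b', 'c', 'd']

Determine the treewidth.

2

A width-2 tree decomposition is:
Bags: B1 = {b, d, h}  B2 = {b, d, f}  B3 = {b, d, e}  B4 = {b, d, g}  B5 = {a, b, e}  B6 = {c, d, h}
Tree: B1–B2, B2–B3, B2–B4, B3–B5, B1–B6
The largest bag has 3 vertices, giving width 2; this decomposition certifies tw(G) ≤ 2. On the other hand G contains the 3-clique {c, d, h}. A clique must lie in a single bag of any decomposition, so no decomposition can have width below 2. Therefore the treewidth is 2.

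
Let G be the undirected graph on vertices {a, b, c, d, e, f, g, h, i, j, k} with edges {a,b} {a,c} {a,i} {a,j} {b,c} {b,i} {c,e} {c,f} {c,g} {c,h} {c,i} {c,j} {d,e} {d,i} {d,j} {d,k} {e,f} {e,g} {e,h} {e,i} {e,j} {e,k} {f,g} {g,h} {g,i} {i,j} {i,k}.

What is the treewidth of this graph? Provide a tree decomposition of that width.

Treewidth 3.
One such decomposition:
Bags: B1 = {d, e, i, j}  B2 = {c, e, i, j}  B3 = {c, e, g, i}  B4 = {c, e, f, g}  B5 = {c, e, g, h}  B6 = {a, c, i, j}  B7 = {a, b, c, i}  B8 = {d, e, i, k}
Tree: B1–B2, B2–B3, B3–B4, B4–B5, B2–B6, B6–B7, B1–B8

The largest bag has 4 vertices, giving width 3; this decomposition certifies tw(G) ≤ 3. Conversely, {c, e, g, h} is a clique of size 4, and the vertices of any clique must share a bag in every tree decomposition; so some bag has ≥ 4 vertices and tw(G) ≥ 3. The upper and lower bounds meet at 3, so that is the treewidth.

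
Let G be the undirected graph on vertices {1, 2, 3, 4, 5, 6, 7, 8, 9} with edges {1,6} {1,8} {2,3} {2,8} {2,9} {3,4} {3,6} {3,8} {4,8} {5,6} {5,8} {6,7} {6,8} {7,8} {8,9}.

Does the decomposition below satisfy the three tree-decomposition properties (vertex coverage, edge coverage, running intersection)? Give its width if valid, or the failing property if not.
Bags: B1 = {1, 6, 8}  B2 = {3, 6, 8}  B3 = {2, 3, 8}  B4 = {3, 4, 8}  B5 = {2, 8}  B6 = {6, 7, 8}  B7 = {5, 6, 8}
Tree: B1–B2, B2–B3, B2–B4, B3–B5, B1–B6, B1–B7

No — vertex 9 appears in no bag.

A tree decomposition must satisfy three properties: every vertex lies in some bag; for every edge, both endpoints lie together in some bag; and for every vertex, the bags containing it form a connected subtree. Here vertex 9 appears in no bag, so the decomposition is invalid.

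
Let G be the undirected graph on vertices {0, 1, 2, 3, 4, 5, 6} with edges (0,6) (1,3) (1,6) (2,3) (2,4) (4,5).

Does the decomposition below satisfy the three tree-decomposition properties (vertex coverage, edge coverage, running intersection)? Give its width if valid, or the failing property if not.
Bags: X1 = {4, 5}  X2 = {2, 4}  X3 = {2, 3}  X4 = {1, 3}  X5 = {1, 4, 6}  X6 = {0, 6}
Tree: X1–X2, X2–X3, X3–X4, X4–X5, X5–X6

A tree decomposition must satisfy three properties: every vertex lies in some bag; for every edge, both endpoints lie together in some bag; and for every vertex, the bags containing it form a connected subtree. Here bags containing vertex 4 are not connected in the tree, so the decomposition is invalid.

No — bags containing vertex 4 are not connected in the tree.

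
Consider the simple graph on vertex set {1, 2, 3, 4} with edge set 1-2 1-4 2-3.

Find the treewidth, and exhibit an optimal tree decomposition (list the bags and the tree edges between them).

Treewidth 1.
One such decomposition:
Bags: B1 = {2, 3}  B2 = {1, 2}  B3 = {1, 4}
Tree: B1–B2, B2–B3

The largest bag has 2 vertices, giving width 1; this decomposition certifies tw(G) ≤ 1. Since G has at least one edge (e.g. 3–2), it is not an edgeless graph, so tw(G) ≥ 1. Therefore the treewidth is 1.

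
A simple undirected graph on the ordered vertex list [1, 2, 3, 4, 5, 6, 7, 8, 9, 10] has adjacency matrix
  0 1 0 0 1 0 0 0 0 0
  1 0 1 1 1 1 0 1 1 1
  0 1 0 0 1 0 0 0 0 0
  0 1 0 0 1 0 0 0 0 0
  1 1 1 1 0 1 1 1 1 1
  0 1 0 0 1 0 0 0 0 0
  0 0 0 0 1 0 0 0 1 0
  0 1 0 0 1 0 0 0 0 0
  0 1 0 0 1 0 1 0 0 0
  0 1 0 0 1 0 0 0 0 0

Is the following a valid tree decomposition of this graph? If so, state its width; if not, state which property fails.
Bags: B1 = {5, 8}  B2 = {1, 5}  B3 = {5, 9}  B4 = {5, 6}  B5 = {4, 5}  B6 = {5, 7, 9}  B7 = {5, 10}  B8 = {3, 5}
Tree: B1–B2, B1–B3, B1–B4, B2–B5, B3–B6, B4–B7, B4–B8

A tree decomposition must satisfy three properties: every vertex lies in some bag; for every edge, both endpoints lie together in some bag; and for every vertex, the bags containing it form a connected subtree. Here vertex 2 appears in no bag, so the decomposition is invalid.

No — vertex 2 appears in no bag.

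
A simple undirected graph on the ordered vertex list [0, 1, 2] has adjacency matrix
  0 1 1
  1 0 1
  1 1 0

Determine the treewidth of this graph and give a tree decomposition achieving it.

Treewidth 2.
Bags: B1 = {0, 1, 2}
Tree: (single bag)

A single bag containing all 3 vertices is trivially a valid decomposition of width 2. Conversely, {0, 1, 2} is a clique of size 3, and the vertices of any clique must share a bag in every tree decomposition; so some bag has ≥ 3 vertices and tw(G) ≥ 2. The upper and lower bounds meet at 2, so that is the treewidth.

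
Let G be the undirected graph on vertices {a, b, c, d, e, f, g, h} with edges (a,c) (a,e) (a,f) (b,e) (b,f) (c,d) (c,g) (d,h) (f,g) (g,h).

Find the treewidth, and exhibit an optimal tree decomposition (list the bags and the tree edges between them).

Each bag holds 3 vertices, so the decomposition has width 2, which upper-bounds the treewidth. For the lower bound, G contains the cycle h–d–c–g–h, so G is not a forest; only forests have treewidth ≤ 1, hence tw(G) ≥ 2. Therefore the treewidth is 2.

Treewidth 2.
One optimal decomposition is:
Bags: B1 = {d, g, h}  B2 = {c, d, g}  B3 = {c, f, g}  B4 = {a, c, f}  B5 = {a, b, f}  B6 = {a, b, e}
Tree: B1–B2, B2–B3, B3–B4, B4–B5, B5–B6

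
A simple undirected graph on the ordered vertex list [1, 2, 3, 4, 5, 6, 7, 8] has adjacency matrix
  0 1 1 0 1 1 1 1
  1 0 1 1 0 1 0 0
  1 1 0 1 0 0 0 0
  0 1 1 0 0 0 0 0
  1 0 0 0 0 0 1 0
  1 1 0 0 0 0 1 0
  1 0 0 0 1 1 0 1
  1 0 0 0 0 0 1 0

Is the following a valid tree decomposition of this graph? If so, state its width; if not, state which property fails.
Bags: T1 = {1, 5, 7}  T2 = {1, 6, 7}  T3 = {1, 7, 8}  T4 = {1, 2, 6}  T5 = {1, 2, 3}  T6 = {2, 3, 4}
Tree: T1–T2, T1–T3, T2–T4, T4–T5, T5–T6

Yes; width 2.

Checking the three conditions: (i) the bags cover all of {1, 2, 3, 4, 5, 6, 7, 8}; (ii) for each edge, some bag contains both endpoints; (iii) the bags containing any fixed vertex form a subtree. All hold, so the decomposition is valid with width 3 − 1 = 2.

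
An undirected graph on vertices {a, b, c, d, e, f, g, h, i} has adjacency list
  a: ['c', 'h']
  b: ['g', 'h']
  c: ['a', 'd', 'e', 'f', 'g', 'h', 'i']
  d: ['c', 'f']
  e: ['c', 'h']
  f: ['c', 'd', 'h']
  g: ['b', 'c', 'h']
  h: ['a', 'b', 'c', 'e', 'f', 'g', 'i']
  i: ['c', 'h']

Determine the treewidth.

A width-2 tree decomposition is:
Bags: B1 = {c, e, h}  B2 = {c, h, i}  B3 = {c, f, h}  B4 = {a, c, h}  B5 = {c, d, f}  B6 = {c, g, h}  B7 = {b, g, h}
Tree: B1–B2, B2–B3, B2–B4, B3–B5, B1–B6, B6–B7
Every bag has size at most 3, so the width is 3 − 1 = 2 and tw(G) ≤ 2. Conversely, {c, d, f} is a clique of size 3, and the vertices of any clique must share a bag in every tree decomposition; so some bag has ≥ 3 vertices and tw(G) ≥ 2. Therefore the treewidth is 2.

2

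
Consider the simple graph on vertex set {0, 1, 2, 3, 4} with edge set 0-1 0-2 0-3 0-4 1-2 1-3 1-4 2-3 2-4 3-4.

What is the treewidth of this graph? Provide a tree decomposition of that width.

Treewidth 4.
One such decomposition:
Bags: B1 = {0, 1, 2, 3, 4}
Tree: (single bag)

With just one bag of size 5, the width is 5 − 1 = 4, so tw(G) ≤ 4. For the lower bound, the 5 vertices {0, 1, 2, 3, 4} are pairwise adjacent, and any tree decomposition puts a clique entirely inside one bag — forcing width ≥ 4. Therefore the treewidth is 4.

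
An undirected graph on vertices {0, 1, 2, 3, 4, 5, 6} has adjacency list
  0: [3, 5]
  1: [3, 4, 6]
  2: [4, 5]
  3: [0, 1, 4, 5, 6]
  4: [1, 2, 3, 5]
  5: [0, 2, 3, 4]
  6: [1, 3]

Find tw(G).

A width-2 tree decomposition is:
Bags: B1 = {3, 4, 5}  B2 = {0, 3, 5}  B3 = {1, 3, 4}  B4 = {1, 3, 6}  B5 = {2, 4, 5}
Tree: B1–B2, B1–B3, B3–B4, B1–B5
Each bag holds 3 vertices, so the decomposition has width 2, which upper-bounds the treewidth. For the lower bound, the 3 vertices {2, 4, 5} are pairwise adjacent, and any tree decomposition puts a clique entirely inside one bag — forcing width ≥ 2. Hence tw(G) = 2 exactly.

2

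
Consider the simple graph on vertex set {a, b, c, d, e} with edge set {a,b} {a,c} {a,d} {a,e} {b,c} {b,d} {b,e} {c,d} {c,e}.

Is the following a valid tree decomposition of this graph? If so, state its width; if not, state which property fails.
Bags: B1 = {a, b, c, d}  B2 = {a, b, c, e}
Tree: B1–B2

Yes; width 3.

Vertex coverage: the bags together contain {a, b, c, d, e}, the full vertex set. Edge coverage: each edge of G has both endpoints in at least one bag. Running intersection: for every vertex, the bags containing it form a connected subtree. All three properties hold, so this is a valid tree decomposition of width max|bag| − 1 = 3, and hence tw(G) ≤ 3.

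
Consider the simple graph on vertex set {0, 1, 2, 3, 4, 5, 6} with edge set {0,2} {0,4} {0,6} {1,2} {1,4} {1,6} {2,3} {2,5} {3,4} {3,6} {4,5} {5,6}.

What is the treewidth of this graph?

3

A width-3 tree decomposition is:
Bags: B1 = {2, 3, 4, 6}  B2 = {2, 4, 5, 6}  B3 = {1, 2, 4, 6}  B4 = {0, 2, 4, 6}
Tree: B1–B2, B2–B3, B3–B4
Every bag has size at most 4, so the width is 4 − 1 = 3 and tw(G) ≤ 3. For the lower bound: the 4 vertex sets {3,6}, {4,5}, {2}, {1} are disjoint, each induces a connected subgraph, and every pair is joined by at least one edge of G. Contracting each set to a single vertex therefore yields K_{4} as a minor, and since treewidth is minor-monotone, tw(G) ≥ tw(K_{4}) = 3. Hence tw(G) = 3 exactly.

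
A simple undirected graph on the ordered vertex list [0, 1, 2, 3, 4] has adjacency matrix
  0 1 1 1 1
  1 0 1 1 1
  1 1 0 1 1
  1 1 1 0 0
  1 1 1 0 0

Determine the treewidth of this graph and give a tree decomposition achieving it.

Treewidth 3.
One optimal decomposition is:
Bags: B1 = {0, 1, 2, 4}  B2 = {0, 1, 2, 3}
Tree: B1–B2

The largest bag has 4 vertices, giving width 3; this decomposition certifies tw(G) ≤ 3. For the lower bound, the 4 vertices {0, 1, 2, 3} are pairwise adjacent, and any tree decomposition puts a clique entirely inside one bag — forcing width ≥ 3. Therefore the treewidth is 3.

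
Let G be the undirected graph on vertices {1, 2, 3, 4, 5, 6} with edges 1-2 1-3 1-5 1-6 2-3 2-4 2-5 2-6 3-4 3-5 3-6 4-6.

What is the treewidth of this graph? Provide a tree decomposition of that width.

Each bag holds 4 vertices, so the decomposition has width 3, which upper-bounds the treewidth. For the lower bound, the 4 vertices {1, 2, 3, 5} are pairwise adjacent, and any tree decomposition puts a clique entirely inside one bag — forcing width ≥ 3. The upper and lower bounds meet at 3, so that is the treewidth.

Treewidth 3.
One such decomposition:
Bags: B1 = {1, 2, 3, 6}  B2 = {1, 2, 3, 5}  B3 = {2, 3, 4, 6}
Tree: B1–B2, B1–B3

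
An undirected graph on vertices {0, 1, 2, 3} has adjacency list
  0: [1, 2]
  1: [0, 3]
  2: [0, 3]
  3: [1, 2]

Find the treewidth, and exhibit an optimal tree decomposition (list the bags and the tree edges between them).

Treewidth 2.
One optimal decomposition is:
Bags: B1 = {1, 2, 3}  B2 = {0, 1, 2}
Tree: B1–B2

Every bag has size at most 3, so the width is 3 − 1 = 2 and tw(G) ≤ 2. Since 1–3–2–0–1 is a cycle in G, G is not acyclic. Forests are exactly the graphs of treewidth ≤ 1, so tw(G) ≥ 2. Hence tw(G) = 2 exactly.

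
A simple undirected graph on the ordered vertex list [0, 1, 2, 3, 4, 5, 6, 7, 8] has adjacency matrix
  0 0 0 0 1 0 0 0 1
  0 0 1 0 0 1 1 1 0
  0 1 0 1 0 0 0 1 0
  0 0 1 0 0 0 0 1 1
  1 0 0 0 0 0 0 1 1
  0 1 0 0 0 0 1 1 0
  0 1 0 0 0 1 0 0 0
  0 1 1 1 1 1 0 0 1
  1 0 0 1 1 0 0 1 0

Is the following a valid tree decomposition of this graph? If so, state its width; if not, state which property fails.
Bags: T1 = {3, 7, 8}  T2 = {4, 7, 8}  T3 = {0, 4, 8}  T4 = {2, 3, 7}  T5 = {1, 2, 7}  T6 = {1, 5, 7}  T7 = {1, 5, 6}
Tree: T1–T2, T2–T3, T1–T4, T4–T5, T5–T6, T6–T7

Yes; width 2.

Checking the three conditions: (i) the bags cover all of {0, 1, 2, 3, 4, 5, 6, 7, 8}; (ii) for each edge, some bag contains both endpoints; (iii) the bags containing any fixed vertex form a subtree. All hold, so the decomposition is valid with width 3 − 1 = 2.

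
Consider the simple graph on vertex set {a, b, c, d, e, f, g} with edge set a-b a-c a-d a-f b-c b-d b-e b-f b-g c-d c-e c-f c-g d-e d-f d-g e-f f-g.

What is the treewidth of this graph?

4

A width-4 tree decomposition is:
Bags: B1 = {b, c, d, f, g}  B2 = {b, c, d, e, f}  B3 = {a, b, c, d, f}
Tree: B1–B2, B1–B3
Every bag has size at most 5, so the width is 5 − 1 = 4 and tw(G) ≤ 4. Conversely, {b, c, d, f, g} is a clique of size 5, and the vertices of any clique must share a bag in every tree decomposition; so some bag has ≥ 5 vertices and tw(G) ≥ 4. Combining the bounds, tw(G) = 4.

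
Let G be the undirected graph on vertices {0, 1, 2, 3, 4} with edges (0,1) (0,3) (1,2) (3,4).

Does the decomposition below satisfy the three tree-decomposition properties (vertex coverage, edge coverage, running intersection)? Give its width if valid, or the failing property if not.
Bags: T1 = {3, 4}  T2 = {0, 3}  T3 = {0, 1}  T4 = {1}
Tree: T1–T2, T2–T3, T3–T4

A tree decomposition must satisfy three properties: every vertex lies in some bag; for every edge, both endpoints lie together in some bag; and for every vertex, the bags containing it form a connected subtree. Here vertex 2 appears in no bag, so the decomposition is invalid.

No — vertex 2 appears in no bag.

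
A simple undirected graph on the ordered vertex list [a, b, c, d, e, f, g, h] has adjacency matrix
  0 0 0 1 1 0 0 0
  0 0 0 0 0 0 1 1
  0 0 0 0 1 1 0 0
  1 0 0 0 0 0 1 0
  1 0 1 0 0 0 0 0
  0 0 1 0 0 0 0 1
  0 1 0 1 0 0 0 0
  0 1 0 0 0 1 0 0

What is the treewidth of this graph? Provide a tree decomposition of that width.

Each bag holds 3 vertices, so the decomposition has width 2, which upper-bounds the treewidth. The edges b–g–d–a–e–c–f–h–b form a cycle, so G is not a tree and its treewidth is at least 2. Hence tw(G) = 2 exactly.

Treewidth 2.
One such decomposition:
Bags: B1 = {b, d, g}  B2 = {a, b, d}  B3 = {a, b, e}  B4 = {b, c, e}  B5 = {b, c, f}  B6 = {b, f, h}
Tree: B1–B2, B2–B3, B3–B4, B4–B5, B5–B6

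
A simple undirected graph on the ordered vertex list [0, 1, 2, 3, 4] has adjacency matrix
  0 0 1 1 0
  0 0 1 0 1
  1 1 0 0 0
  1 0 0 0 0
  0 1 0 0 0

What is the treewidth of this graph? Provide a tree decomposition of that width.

Each bag holds 2 vertices, so the decomposition has width 1, which upper-bounds the treewidth. Any graph with an edge has treewidth ≥ 1, and G has the edge 4–1. The upper and lower bounds meet at 1, so that is the treewidth.

Treewidth 1.
One such decomposition:
Bags: B1 = {1, 4}  B2 = {1, 2}  B3 = {0, 2}  B4 = {0, 3}
Tree: B1–B2, B2–B3, B3–B4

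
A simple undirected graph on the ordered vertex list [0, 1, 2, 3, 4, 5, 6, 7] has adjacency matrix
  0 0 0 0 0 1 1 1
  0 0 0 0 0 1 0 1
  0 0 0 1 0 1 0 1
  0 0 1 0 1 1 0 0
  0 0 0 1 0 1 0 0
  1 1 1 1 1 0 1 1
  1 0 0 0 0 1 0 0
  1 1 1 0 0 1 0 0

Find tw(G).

A width-2 tree decomposition is:
Bags: B1 = {2, 5, 7}  B2 = {0, 5, 7}  B3 = {2, 3, 5}  B4 = {1, 5, 7}  B5 = {0, 5, 6}  B6 = {3, 4, 5}
Tree: B1–B2, B1–B3, B1–B4, B2–B5, B3–B6
The largest bag has 3 vertices, giving width 2; this decomposition certifies tw(G) ≤ 2. On the other hand G contains the 3-clique {2, 3, 5}. A clique must lie in a single bag of any decomposition, so no decomposition can have width below 2. Therefore the treewidth is 2.

2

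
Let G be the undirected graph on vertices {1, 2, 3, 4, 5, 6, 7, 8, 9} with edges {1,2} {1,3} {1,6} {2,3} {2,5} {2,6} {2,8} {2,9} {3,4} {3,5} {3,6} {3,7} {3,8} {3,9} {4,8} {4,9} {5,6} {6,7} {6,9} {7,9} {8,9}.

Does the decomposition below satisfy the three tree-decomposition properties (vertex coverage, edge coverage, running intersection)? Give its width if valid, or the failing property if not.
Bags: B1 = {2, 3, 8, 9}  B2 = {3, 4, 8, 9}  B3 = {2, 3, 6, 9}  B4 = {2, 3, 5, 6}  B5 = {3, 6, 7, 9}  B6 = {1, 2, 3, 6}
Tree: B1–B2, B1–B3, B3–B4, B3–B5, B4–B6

Every vertex of G appears in some bag (union = {1, 2, 3, 4, 5, 6, 7, 8, 9}); every edge is covered by a bag; and for each vertex v the set of bags containing v is connected in the bag tree. The decomposition is therefore valid. The largest bag has 4 vertices, so the width is 3.

Yes; width 3.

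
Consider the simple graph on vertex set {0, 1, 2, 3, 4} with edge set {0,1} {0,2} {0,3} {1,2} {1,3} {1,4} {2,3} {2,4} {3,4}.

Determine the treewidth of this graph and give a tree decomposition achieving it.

The largest bag has 4 vertices, giving width 3; this decomposition certifies tw(G) ≤ 3. For the lower bound, the 4 vertices {0, 1, 2, 3} are pairwise adjacent, and any tree decomposition puts a clique entirely inside one bag — forcing width ≥ 3. The upper and lower bounds meet at 3, so that is the treewidth.

Treewidth 3.
Bags: B1 = {0, 1, 2, 3}  B2 = {1, 2, 3, 4}
Tree: B1–B2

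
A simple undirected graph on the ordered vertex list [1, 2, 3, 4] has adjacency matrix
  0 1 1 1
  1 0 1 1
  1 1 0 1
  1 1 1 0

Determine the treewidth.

A width-3 tree decomposition is:
Bags: B1 = {1, 2, 3, 4}
Tree: (single bag)
A single bag containing all 4 vertices is trivially a valid decomposition of width 3. On the other hand G contains the 4-clique {1, 2, 3, 4}. A clique must lie in a single bag of any decomposition, so no decomposition can have width below 3. Combining the bounds, tw(G) = 3.

3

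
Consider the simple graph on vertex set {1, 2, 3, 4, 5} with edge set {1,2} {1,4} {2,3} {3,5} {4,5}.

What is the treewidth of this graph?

A width-2 tree decomposition is:
Bags: B1 = {1, 2, 3}  B2 = {1, 3, 4}  B3 = {3, 4, 5}
Tree: B1–B2, B2–B3
The largest bag has 3 vertices, giving width 2; this decomposition certifies tw(G) ≤ 2. The edges 3–2–1–4–5–3 form a cycle, so G is not a tree and its treewidth is at least 2. The upper and lower bounds meet at 2, so that is the treewidth.

2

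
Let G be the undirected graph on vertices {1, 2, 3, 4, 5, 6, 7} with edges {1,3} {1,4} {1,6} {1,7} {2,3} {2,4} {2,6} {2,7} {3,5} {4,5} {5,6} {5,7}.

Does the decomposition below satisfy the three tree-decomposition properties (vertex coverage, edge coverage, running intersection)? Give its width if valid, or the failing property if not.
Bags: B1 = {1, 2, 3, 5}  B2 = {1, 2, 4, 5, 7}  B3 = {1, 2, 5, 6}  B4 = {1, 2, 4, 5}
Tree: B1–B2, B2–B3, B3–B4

A tree decomposition must satisfy three properties: every vertex lies in some bag; for every edge, both endpoints lie together in some bag; and for every vertex, the bags containing it form a connected subtree. Here bags containing vertex 4 are not connected in the tree, so the decomposition is invalid.

No — bags containing vertex 4 are not connected in the tree.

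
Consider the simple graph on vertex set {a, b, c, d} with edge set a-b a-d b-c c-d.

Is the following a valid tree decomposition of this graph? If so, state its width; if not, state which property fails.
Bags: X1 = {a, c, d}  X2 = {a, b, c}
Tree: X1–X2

Checking the three conditions: (i) the bags cover all of {a, b, c, d}; (ii) for each edge, some bag contains both endpoints; (iii) the bags containing any fixed vertex form a subtree. All hold, so the decomposition is valid with width 3 − 1 = 2.

Yes; width 2.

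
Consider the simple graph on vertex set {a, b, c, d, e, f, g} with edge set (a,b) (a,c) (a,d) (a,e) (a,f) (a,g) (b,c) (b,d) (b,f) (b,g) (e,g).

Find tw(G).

2

A width-2 tree decomposition is:
Bags: B1 = {a, e, g}  B2 = {a, b, g}  B3 = {a, b, d}  B4 = {a, b, f}  B5 = {a, b, c}
Tree: B1–B2, B2–B3, B2–B4, B2–B5
The largest bag has 3 vertices, giving width 2; this decomposition certifies tw(G) ≤ 2. Conversely, {a, e, g} is a clique of size 3, and the vertices of any clique must share a bag in every tree decomposition; so some bag has ≥ 3 vertices and tw(G) ≥ 2. Hence tw(G) = 2 exactly.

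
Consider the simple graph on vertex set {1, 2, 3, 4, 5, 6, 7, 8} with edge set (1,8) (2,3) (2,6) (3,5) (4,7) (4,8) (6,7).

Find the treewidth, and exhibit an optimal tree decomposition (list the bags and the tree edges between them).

Treewidth 1.
One optimal decomposition is:
Bags: B1 = {3, 5}  B2 = {2, 3}  B3 = {2, 6}  B4 = {6, 7}  B5 = {4, 7}  B6 = {4, 8}  B7 = {1, 8}
Tree: B1–B2, B2–B3, B3–B4, B4–B5, B5–B6, B6–B7

The largest bag has 2 vertices, giving width 1; this decomposition certifies tw(G) ≤ 1. Any graph with an edge has treewidth ≥ 1, and G has the edge 5–3. Hence tw(G) = 1 exactly.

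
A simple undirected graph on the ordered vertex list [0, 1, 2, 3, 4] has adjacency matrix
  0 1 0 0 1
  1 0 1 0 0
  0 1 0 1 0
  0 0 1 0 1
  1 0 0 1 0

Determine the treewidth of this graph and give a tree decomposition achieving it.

Treewidth 2.
Bags: B1 = {1, 2, 3}  B2 = {0, 1, 3}  B3 = {0, 3, 4}
Tree: B1–B2, B2–B3

The largest bag has 3 vertices, giving width 2; this decomposition certifies tw(G) ≤ 2. For the lower bound, G contains the cycle 3–2–1–0–4–3, so G is not a forest; only forests have treewidth ≤ 1, hence tw(G) ≥ 2. Combining the bounds, tw(G) = 2.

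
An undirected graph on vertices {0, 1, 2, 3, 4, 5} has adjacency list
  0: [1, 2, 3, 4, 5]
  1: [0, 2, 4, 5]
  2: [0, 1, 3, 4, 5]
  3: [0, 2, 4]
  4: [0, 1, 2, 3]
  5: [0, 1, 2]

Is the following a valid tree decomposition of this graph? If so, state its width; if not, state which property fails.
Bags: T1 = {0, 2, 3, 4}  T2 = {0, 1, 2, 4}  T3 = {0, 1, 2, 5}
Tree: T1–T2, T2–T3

Checking the three conditions: (i) the bags cover all of {0, 1, 2, 3, 4, 5}; (ii) for each edge, some bag contains both endpoints; (iii) the bags containing any fixed vertex form a subtree. All hold, so the decomposition is valid with width 4 − 1 = 3.

Yes; width 3.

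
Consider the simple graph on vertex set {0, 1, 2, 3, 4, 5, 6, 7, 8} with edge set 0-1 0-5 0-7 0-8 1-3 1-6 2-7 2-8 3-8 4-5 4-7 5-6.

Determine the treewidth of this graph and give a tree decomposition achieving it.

The largest bag has 4 vertices, giving width 3; this decomposition certifies tw(G) ≤ 3. For the lower bound: the 4 vertex sets {2,3,8}, {1}, {0}, {4,5,6,7} are disjoint, each induces a connected subgraph, and every pair is joined by at least one edge of G. Contracting each set to a single vertex therefore yields K_{4} as a minor, and since treewidth is minor-monotone, tw(G) ≥ tw(K_{4}) = 3. The upper and lower bounds meet at 3, so that is the treewidth.

Treewidth 3.
One such decomposition:
Bags: B1 = {1, 2, 3, 8}  B2 = {0, 1, 2, 8}  B3 = {0, 1, 2, 7}  B4 = {0, 1, 6, 7}  B5 = {0, 5, 6, 7}  B6 = {4, 5, 6, 7}
Tree: B1–B2, B2–B3, B3–B4, B4–B5, B5–B6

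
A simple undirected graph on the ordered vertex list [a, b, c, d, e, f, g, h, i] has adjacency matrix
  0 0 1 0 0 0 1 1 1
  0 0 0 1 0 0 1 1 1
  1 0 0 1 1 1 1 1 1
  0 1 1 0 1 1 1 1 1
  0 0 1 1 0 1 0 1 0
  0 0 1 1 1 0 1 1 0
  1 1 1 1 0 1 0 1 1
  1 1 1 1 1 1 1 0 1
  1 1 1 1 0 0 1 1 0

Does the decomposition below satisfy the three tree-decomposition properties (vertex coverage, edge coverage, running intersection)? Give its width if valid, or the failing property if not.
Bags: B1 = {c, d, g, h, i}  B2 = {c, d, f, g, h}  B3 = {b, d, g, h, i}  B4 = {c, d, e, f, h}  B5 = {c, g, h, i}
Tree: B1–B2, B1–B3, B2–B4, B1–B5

No — vertex a appears in no bag.

A tree decomposition must satisfy three properties: every vertex lies in some bag; for every edge, both endpoints lie together in some bag; and for every vertex, the bags containing it form a connected subtree. Here vertex a appears in no bag, so the decomposition is invalid.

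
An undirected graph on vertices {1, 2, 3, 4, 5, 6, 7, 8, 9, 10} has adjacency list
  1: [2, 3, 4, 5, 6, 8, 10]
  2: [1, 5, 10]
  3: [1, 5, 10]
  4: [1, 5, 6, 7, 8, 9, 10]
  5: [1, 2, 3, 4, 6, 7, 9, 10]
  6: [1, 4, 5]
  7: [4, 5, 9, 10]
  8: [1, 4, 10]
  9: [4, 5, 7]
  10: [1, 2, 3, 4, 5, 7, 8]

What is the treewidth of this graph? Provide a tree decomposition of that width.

Treewidth 3.
One such decomposition:
Bags: B1 = {1, 4, 5, 10}  B2 = {1, 4, 8, 10}  B3 = {1, 2, 5, 10}  B4 = {4, 5, 7, 10}  B5 = {1, 4, 5, 6}  B6 = {1, 3, 5, 10}  B7 = {4, 5, 7, 9}
Tree: B1–B2, B1–B3, B1–B4, B1–B5, B3–B6, B4–B7

Every bag has size at most 4, so the width is 4 − 1 = 3 and tw(G) ≤ 3. On the other hand G contains the 4-clique {1, 4, 8, 10}. A clique must lie in a single bag of any decomposition, so no decomposition can have width below 3. Hence tw(G) = 3 exactly.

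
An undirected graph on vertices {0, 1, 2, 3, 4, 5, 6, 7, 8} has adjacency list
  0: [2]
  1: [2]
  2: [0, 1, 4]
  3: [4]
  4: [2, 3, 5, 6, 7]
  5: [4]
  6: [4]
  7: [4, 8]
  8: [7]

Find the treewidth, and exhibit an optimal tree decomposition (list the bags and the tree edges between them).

Treewidth 1.
One such decomposition:
Bags: B1 = {4, 6}  B2 = {2, 4}  B3 = {3, 4}  B4 = {4, 5}  B5 = {4, 7}  B6 = {1, 2}  B7 = {7, 8}  B8 = {0, 2}
Tree: B1–B2, B2–B3, B3–B4, B2–B5, B2–B6, B5–B7, B2–B8

Every bag has size at most 2, so the width is 2 − 1 = 1 and tw(G) ≤ 1. Since G has at least one edge (e.g. 4–6), it is not an edgeless graph, so tw(G) ≥ 1. The upper and lower bounds meet at 1, so that is the treewidth.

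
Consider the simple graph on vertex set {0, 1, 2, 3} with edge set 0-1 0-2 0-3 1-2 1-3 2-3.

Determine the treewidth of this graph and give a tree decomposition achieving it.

Treewidth 3.
Bags: B1 = {0, 1, 2, 3}
Tree: (single bag)

A single bag containing all 4 vertices is trivially a valid decomposition of width 3. For the lower bound, the 4 vertices {0, 1, 2, 3} are pairwise adjacent, and any tree decomposition puts a clique entirely inside one bag — forcing width ≥ 3. Hence tw(G) = 3 exactly.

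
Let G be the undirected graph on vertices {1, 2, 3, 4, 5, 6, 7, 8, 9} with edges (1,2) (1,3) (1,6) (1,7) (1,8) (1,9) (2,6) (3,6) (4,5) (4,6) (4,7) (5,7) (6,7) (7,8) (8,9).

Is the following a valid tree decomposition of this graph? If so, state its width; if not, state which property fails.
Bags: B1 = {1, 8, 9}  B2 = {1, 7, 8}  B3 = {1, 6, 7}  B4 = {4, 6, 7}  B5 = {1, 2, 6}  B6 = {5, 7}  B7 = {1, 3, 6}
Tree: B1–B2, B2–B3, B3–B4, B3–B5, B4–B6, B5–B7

No — edge (4,5) lies in no bag.

A tree decomposition must satisfy three properties: every vertex lies in some bag; for every edge, both endpoints lie together in some bag; and for every vertex, the bags containing it form a connected subtree. Here edge (4,5) lies in no bag, so the decomposition is invalid.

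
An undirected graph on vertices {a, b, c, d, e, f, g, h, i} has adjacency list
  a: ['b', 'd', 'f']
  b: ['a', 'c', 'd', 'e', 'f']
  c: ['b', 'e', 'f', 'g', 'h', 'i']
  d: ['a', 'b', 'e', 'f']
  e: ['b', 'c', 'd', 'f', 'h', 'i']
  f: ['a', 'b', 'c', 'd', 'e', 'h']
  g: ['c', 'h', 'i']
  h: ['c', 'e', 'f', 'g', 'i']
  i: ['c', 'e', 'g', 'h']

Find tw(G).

3

A width-3 tree decomposition is:
Bags: B1 = {c, e, f, h}  B2 = {b, c, e, f}  B3 = {b, d, e, f}  B4 = {c, e, h, i}  B5 = {c, g, h, i}  B6 = {a, b, d, f}
Tree: B1–B2, B2–B3, B1–B4, B4–B5, B3–B6
Each bag holds 4 vertices, so the decomposition has width 3, which upper-bounds the treewidth. On the other hand G contains the 4-clique {c, g, h, i}. A clique must lie in a single bag of any decomposition, so no decomposition can have width below 3. Therefore the treewidth is 3.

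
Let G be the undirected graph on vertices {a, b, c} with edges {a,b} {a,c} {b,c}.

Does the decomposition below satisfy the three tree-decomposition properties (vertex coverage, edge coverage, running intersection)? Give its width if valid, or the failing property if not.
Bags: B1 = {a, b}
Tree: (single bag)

A tree decomposition must satisfy three properties: every vertex lies in some bag; for every edge, both endpoints lie together in some bag; and for every vertex, the bags containing it form a connected subtree. Here vertex c appears in no bag, so the decomposition is invalid.

No — vertex c appears in no bag.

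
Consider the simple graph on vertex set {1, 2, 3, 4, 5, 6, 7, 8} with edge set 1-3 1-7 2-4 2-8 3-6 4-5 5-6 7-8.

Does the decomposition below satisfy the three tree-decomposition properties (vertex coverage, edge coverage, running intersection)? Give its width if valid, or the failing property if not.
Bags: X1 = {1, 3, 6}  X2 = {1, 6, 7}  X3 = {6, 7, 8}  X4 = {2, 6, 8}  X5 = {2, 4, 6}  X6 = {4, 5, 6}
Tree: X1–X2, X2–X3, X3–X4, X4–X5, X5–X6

Yes; width 2.

Checking the three conditions: (i) the bags cover all of {1, 2, 3, 4, 5, 6, 7, 8}; (ii) for each edge, some bag contains both endpoints; (iii) the bags containing any fixed vertex form a subtree. All hold, so the decomposition is valid with width 3 − 1 = 2.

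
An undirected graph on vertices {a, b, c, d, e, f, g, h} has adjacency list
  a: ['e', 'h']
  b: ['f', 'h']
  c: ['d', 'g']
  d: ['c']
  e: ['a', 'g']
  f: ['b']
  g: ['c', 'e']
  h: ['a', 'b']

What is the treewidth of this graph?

1

A width-1 tree decomposition is:
Bags: B1 = {c, d}  B2 = {c, g}  B3 = {e, g}  B4 = {a, e}  B5 = {a, h}  B6 = {b, h}  B7 = {b, f}
Tree: B1–B2, B2–B3, B3–B4, B4–B5, B5–B6, B6–B7
Each bag holds 2 vertices, so the decomposition has width 1, which upper-bounds the treewidth. Since G has at least one edge (e.g. d–c), it is not an edgeless graph, so tw(G) ≥ 1. Hence tw(G) = 1 exactly.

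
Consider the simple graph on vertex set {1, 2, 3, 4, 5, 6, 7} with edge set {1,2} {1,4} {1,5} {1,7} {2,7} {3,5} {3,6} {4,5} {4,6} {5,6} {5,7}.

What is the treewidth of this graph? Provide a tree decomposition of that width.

Treewidth 2.
One optimal decomposition is:
Bags: B1 = {4, 5, 6}  B2 = {1, 4, 5}  B3 = {1, 5, 7}  B4 = {1, 2, 7}  B5 = {3, 5, 6}
Tree: B1–B2, B2–B3, B3–B4, B1–B5

Every bag has size at most 3, so the width is 3 − 1 = 2 and tw(G) ≤ 2. On the other hand G contains the 3-clique {1, 2, 7}. A clique must lie in a single bag of any decomposition, so no decomposition can have width below 2. The upper and lower bounds meet at 2, so that is the treewidth.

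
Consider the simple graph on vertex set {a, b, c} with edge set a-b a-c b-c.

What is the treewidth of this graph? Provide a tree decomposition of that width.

With just one bag of size 3, the width is 3 − 1 = 2, so tw(G) ≤ 2. For the lower bound, the 3 vertices {a, b, c} are pairwise adjacent, and any tree decomposition puts a clique entirely inside one bag — forcing width ≥ 2. Therefore the treewidth is 2.

Treewidth 2.
One optimal decomposition is:
Bags: B1 = {a, b, c}
Tree: (single bag)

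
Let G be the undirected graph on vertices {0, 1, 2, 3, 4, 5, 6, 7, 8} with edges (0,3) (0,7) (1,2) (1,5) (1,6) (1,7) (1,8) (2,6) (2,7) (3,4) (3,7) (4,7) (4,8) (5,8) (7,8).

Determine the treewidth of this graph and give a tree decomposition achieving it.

Treewidth 2.
One optimal decomposition is:
Bags: B1 = {1, 7, 8}  B2 = {1, 2, 7}  B3 = {1, 2, 6}  B4 = {1, 5, 8}  B5 = {4, 7, 8}  B6 = {3, 4, 7}  B7 = {0, 3, 7}
Tree: B1–B2, B2–B3, B1–B4, B1–B5, B5–B6, B6–B7

Every bag has size at most 3, so the width is 3 − 1 = 2 and tw(G) ≤ 2. On the other hand G contains the 3-clique {1, 5, 8}. A clique must lie in a single bag of any decomposition, so no decomposition can have width below 2. Hence tw(G) = 2 exactly.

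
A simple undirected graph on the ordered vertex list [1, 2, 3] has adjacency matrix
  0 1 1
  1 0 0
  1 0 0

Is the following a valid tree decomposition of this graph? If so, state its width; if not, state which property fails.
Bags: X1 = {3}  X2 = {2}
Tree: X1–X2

No — vertex 1 appears in no bag.

A tree decomposition must satisfy three properties: every vertex lies in some bag; for every edge, both endpoints lie together in some bag; and for every vertex, the bags containing it form a connected subtree. Here vertex 1 appears in no bag, so the decomposition is invalid.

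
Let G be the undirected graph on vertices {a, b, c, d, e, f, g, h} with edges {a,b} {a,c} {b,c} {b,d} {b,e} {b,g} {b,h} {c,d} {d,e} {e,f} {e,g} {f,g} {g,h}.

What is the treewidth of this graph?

A width-2 tree decomposition is:
Bags: B1 = {b, d, e}  B2 = {b, e, g}  B3 = {b, c, d}  B4 = {a, b, c}  B5 = {e, f, g}  B6 = {b, g, h}
Tree: B1–B2, B1–B3, B3–B4, B2–B5, B2–B6
Each bag holds 3 vertices, so the decomposition has width 2, which upper-bounds the treewidth. For the lower bound, the 3 vertices {e, f, g} are pairwise adjacent, and any tree decomposition puts a clique entirely inside one bag — forcing width ≥ 2. Therefore the treewidth is 2.

2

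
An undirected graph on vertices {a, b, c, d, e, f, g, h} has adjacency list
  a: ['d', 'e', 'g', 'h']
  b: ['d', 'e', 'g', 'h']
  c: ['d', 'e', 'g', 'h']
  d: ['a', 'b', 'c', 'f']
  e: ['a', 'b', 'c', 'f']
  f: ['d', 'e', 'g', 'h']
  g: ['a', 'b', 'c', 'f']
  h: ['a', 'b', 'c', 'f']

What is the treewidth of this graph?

A width-4 tree decomposition is:
Bags: B1 = {a, b, c, f, g}  B2 = {a, b, c, d, f}  B3 = {a, b, c, e, f}  B4 = {a, b, c, f, h}
Tree: B1–B2, B2–B3, B3–B4
Each bag holds 5 vertices, so the decomposition has width 4, which upper-bounds the treewidth. For the lower bound: the 5 vertex sets {b,g}, {c,d}, {a,e}, {f}, {h} are disjoint, each induces a connected subgraph, and every pair is joined by at least one edge of G. Contracting each set to a single vertex therefore yields K_{5} as a minor, and since treewidth is minor-monotone, tw(G) ≥ tw(K_{5}) = 4. Combining the bounds, tw(G) = 4.

4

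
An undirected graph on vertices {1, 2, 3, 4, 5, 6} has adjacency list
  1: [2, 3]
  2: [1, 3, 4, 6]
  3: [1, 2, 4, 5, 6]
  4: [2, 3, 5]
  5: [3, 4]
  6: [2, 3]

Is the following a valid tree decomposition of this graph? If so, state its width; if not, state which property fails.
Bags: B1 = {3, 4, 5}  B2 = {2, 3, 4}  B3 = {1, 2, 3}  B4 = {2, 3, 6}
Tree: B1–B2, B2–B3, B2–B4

Vertex coverage: the bags together contain {1, 2, 3, 4, 5, 6}, the full vertex set. Edge coverage: each edge of G has both endpoints in at least one bag. Running intersection: for every vertex, the bags containing it form a connected subtree. All three properties hold, so this is a valid tree decomposition of width max|bag| − 1 = 2, and hence tw(G) ≤ 2.

Yes; width 2.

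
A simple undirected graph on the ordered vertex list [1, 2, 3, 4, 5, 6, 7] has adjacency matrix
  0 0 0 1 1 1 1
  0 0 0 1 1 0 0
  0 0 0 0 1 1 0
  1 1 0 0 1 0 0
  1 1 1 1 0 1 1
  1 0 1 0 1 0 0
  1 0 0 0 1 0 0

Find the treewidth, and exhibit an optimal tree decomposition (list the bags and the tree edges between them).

Treewidth 2.
One such decomposition:
Bags: B1 = {1, 4, 5}  B2 = {2, 4, 5}  B3 = {1, 5, 7}  B4 = {1, 5, 6}  B5 = {3, 5, 6}
Tree: B1–B2, B1–B3, B3–B4, B4–B5

Every bag has size at most 3, so the width is 3 − 1 = 2 and tw(G) ≤ 2. On the other hand G contains the 3-clique {1, 4, 5}. A clique must lie in a single bag of any decomposition, so no decomposition can have width below 2. Combining the bounds, tw(G) = 2.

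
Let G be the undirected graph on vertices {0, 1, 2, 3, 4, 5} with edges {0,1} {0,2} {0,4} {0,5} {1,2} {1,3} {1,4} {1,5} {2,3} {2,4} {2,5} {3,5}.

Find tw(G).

A width-3 tree decomposition is:
Bags: B1 = {0, 1, 2, 5}  B2 = {1, 2, 3, 5}  B3 = {0, 1, 2, 4}
Tree: B1–B2, B1–B3
Every bag has size at most 4, so the width is 4 − 1 = 3 and tw(G) ≤ 3. For the lower bound, the 4 vertices {0, 1, 2, 4} are pairwise adjacent, and any tree decomposition puts a clique entirely inside one bag — forcing width ≥ 3. Hence tw(G) = 3 exactly.

3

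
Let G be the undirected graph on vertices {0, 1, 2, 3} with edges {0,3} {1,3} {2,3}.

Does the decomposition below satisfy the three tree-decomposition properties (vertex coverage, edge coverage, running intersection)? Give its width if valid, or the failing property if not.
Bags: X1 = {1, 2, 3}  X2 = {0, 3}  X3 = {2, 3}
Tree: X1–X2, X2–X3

No — bags containing vertex 2 are not connected in the tree.

A tree decomposition must satisfy three properties: every vertex lies in some bag; for every edge, both endpoints lie together in some bag; and for every vertex, the bags containing it form a connected subtree. Here bags containing vertex 2 are not connected in the tree, so the decomposition is invalid.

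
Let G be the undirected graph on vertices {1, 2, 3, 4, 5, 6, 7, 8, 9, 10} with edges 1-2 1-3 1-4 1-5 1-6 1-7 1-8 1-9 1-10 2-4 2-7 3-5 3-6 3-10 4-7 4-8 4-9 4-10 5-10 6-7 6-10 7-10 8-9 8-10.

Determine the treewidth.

3

A width-3 tree decomposition is:
Bags: B1 = {1, 2, 4, 7}  B2 = {1, 4, 7, 10}  B3 = {1, 4, 8, 10}  B4 = {1, 4, 8, 9}  B5 = {1, 6, 7, 10}  B6 = {1, 3, 6, 10}  B7 = {1, 3, 5, 10}
Tree: B1–B2, B2–B3, B3–B4, B2–B5, B5–B6, B6–B7
Each bag holds 4 vertices, so the decomposition has width 3, which upper-bounds the treewidth. For the lower bound, the 4 vertices {1, 4, 8, 9} are pairwise adjacent, and any tree decomposition puts a clique entirely inside one bag — forcing width ≥ 3. Hence tw(G) = 3 exactly.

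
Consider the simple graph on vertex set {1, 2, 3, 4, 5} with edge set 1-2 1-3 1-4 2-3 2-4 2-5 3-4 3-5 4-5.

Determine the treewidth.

A width-3 tree decomposition is:
Bags: B1 = {2, 3, 4, 5}  B2 = {1, 2, 3, 4}
Tree: B1–B2
Each bag holds 4 vertices, so the decomposition has width 3, which upper-bounds the treewidth. For the lower bound, the 4 vertices {1, 2, 3, 4} are pairwise adjacent, and any tree decomposition puts a clique entirely inside one bag — forcing width ≥ 3. The upper and lower bounds meet at 3, so that is the treewidth.

3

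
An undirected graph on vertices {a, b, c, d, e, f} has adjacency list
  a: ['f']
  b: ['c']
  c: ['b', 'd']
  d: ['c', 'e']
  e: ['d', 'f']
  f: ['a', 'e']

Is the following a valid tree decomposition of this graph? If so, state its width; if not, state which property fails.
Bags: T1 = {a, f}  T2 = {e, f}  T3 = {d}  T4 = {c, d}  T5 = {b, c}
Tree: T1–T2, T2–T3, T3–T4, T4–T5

A tree decomposition must satisfy three properties: every vertex lies in some bag; for every edge, both endpoints lie together in some bag; and for every vertex, the bags containing it form a connected subtree. Here edge (e,d) lies in no bag, so the decomposition is invalid.

No — edge (e,d) lies in no bag.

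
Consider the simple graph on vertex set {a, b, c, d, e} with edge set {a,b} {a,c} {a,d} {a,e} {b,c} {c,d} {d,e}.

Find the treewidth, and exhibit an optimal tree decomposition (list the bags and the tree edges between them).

Treewidth 2.
Bags: B1 = {a, b, c}  B2 = {a, c, d}  B3 = {a, d, e}
Tree: B1–B2, B2–B3

The largest bag has 3 vertices, giving width 2; this decomposition certifies tw(G) ≤ 2. Conversely, {a, d, e} is a clique of size 3, and the vertices of any clique must share a bag in every tree decomposition; so some bag has ≥ 3 vertices and tw(G) ≥ 2. Therefore the treewidth is 2.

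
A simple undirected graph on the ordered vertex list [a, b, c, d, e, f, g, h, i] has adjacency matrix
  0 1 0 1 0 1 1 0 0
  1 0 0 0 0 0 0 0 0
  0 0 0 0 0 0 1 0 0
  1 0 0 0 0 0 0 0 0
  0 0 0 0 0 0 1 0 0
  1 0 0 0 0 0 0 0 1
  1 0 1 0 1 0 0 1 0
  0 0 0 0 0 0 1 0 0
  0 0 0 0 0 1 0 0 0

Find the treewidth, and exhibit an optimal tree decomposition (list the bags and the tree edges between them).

Every bag has size at most 2, so the width is 2 − 1 = 1 and tw(G) ≤ 1. Any graph with an edge has treewidth ≥ 1, and G has the edge f–i. Hence tw(G) = 1 exactly.

Treewidth 1.
One optimal decomposition is:
Bags: B1 = {f, i}  B2 = {a, f}  B3 = {a, d}  B4 = {a, g}  B5 = {g, h}  B6 = {a, b}  B7 = {c, g}  B8 = {e, g}
Tree: B1–B2, B2–B3, B3–B4, B4–B5, B3–B6, B5–B7, B5–B8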